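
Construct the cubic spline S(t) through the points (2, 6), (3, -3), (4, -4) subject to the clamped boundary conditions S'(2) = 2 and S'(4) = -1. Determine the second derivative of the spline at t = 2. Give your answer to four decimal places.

Put M_i = S'' at the i-th knot. Here h = (1, 1) and Δ = (-9, -1), so the interior equations h_(i-1)·M_(i-1) + 2(h_(i-1)+h_i)·M_i + h_i·M_(i+1) = 6(Δ_i − Δ_(i-1)) read
  1·M_0 + 4·M_1 + 1·M_2 = 6(Δ_1 - Δ_0) = 48
Clamped end conditions give two more equations: 2h_0·M_0 + h_0·M_1 = 6(Δ_0 - S'(2)) = -66 and h_1·M_1 + 2h_1·M_2 = 6(S'(4) - Δ_1) = 0.
Forward elimination and back-substitution give M_0 = -93/2, M_1 = 27, M_2 = -27/2.

-46.5000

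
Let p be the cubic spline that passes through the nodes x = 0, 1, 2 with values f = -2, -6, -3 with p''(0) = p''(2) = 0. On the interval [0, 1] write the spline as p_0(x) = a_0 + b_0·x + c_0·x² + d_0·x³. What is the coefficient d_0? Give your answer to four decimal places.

1.7500

Write σ_i for p''(x_i). With h_i = 1, 1 and divided differences Δ_i = -4, 3, the continuity of p' gives the tridiagonal system
  1·σ_0 + 4·σ_1 + 1·σ_2 = 6(Δ_1 - Δ_0) = 42
Natural end conditions: σ_0 = σ_2 = 0.
Hence σ_0 = 0, σ_1 = 21/2, σ_2 = 0.
On [0, 1], with p_0(x) = a_0 + b_0·x + c_0·x² + d_0·x³: c_0 = σ_0/2 = 0, d_0 = (σ_1 - σ_0)/(6h_0) = 7/4, b_0 = Δ_0 - h_0(2σ_0 + σ_1)/6 = -23/4.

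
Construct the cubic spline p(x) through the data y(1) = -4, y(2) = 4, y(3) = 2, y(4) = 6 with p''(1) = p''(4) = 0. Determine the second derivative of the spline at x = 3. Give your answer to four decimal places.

13.6000

Let m_i = p''(x_i). Step sizes h_i = 1, 1, 1; slopes of the chords Δ_i = (y_(i+1) - y_i)/h_i = 8, -2, 4.
  1·m_0 + 4·m_1 + 1·m_2 = 6(Δ_1 - Δ_0) = -60
  1·m_1 + 4·m_2 + 1·m_3 = 6(Δ_2 - Δ_1) = 36
Natural end conditions: m_0 = m_3 = 0.
Hence m_0 = 0, m_1 = -92/5, m_2 = 68/5, m_3 = 0.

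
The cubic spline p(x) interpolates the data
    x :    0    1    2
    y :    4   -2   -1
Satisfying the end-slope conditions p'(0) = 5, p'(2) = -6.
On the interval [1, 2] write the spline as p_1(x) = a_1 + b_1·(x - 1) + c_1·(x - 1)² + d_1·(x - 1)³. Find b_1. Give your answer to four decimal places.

-3.5000

Let σ_i = p''(x_i). Step sizes h_i = 1, 1; slopes of the chords Δ_i = (y_(i+1) - y_i)/h_i = -6, 1.
  1·σ_0 + 4·σ_1 + 1·σ_2 = 6(Δ_1 - Δ_0) = 42
Clamped end conditions give two more equations: 2h_0·σ_0 + h_0·σ_1 = 6(Δ_0 - p'(0)) = -66 and h_1·σ_1 + 2h_1·σ_2 = 6(p'(2) - Δ_1) = -42.
Forward elimination and back-substitution give σ_0 = -49, σ_1 = 32, σ_2 = -37.
On [1, 2], with p_1(x) = a_1 + b_1·(x - 1) + c_1·(x - 1)² + d_1·(x - 1)³: c_1 = σ_1/2 = 16, d_1 = (σ_2 - σ_1)/(6h_1) = -23/2, b_1 = Δ_1 - h_1(2σ_1 + σ_2)/6 = -7/2.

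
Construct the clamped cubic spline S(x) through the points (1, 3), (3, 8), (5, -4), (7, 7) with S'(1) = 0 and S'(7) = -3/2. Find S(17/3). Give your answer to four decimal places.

-0.7185

Write M_i for S''(x_i). With h_i = 2, 2, 2 and divided differences Δ_i = 5/2, -6, 11/2, the continuity of S' gives the tridiagonal system
  2·M_0 + 8·M_1 + 2·M_2 = 6(Δ_1 - Δ_0) = -51
  2·M_1 + 8·M_2 + 2·M_3 = 6(Δ_2 - Δ_1) = 69
Clamped end conditions give two more equations: 2h_0·M_0 + h_0·M_1 = 6(Δ_0 - S'(1)) = 15 and h_2·M_2 + 2h_2·M_3 = 6(S'(7) - Δ_2) = -42.
Forward elimination and back-substitution give M_0 = 103/10, M_1 = -131/10, M_2 = 83/5, M_3 = -94/5.
On [5, 7], S(x) = -4 + 7/10·(x - 5) + 83/10·(x - 5)² - 59/20·(x - 5)³.
With (x - 5) = 2/3: S(17/3) = -97/135.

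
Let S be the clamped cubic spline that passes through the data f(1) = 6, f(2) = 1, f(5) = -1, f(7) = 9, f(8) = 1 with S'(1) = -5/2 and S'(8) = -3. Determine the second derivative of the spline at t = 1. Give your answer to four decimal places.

-8.3851

Write M_i for S''(x_i). With h_i = 1, 3, 2, 1 and divided differences Δ_i = -5, -2/3, 5, -8, the continuity of S' gives the tridiagonal system
  1·M_0 + 8·M_1 + 3·M_2 = 6(Δ_1 - Δ_0) = 26
  3·M_1 + 10·M_2 + 2·M_3 = 6(Δ_2 - Δ_1) = 34
  2·M_2 + 6·M_3 + 1·M_4 = 6(Δ_3 - Δ_2) = -78
Clamped end conditions give two more equations: 2h_0·M_0 + h_0·M_1 = 6(Δ_0 - S'(1)) = -15 and h_3·M_3 + 2h_3·M_4 = 6(S'(8) - Δ_3) = 30.
Solving: M_0 = -1241/148, M_1 = 131/74, M_2 = 2993/444, M_3 = -2149/111, M_4 = 5479/222.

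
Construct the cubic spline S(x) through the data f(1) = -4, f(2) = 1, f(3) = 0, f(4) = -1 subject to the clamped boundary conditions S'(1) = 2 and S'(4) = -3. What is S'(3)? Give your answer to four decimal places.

With M_i denoting the second derivative at x_i, h_i = 1, 1, 1, and Δ_i = (y_(i+1) − y_i)/h_i = 5, -1, -1:
  1·M_0 + 4·M_1 + 1·M_2 = 6(Δ_1 - Δ_0) = -36
  1·M_1 + 4·M_2 + 1·M_3 = 6(Δ_2 - Δ_1) = 0
Clamped end conditions give two more equations: 2h_0·M_0 + h_0·M_1 = 6(Δ_0 - S'(1)) = 18 and h_2·M_2 + 2h_2·M_3 = 6(S'(4) - Δ_2) = -12.
Forward elimination and back-substitution give M_0 = 244/15, M_1 = -218/15, M_2 = 88/15, M_3 = -134/15.
On [3, 4], S'(x) = b_2 + 2c_2·(x - 3) + 3d_2·(x - 3)² with b_2 = Δ_2 - h_2(2M_2 + M_3)/6 = -22/15, c_2 = M_2/2 = 44/15, d_2 = (M_3 - M_2)/(6h_2) = -37/15. So S'(3) = -22/15.

-1.4667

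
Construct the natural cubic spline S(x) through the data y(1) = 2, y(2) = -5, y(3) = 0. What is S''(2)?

With m_i denoting the second derivative at x_i, h_i = 1, 1, and Δ_i = (y_(i+1) − y_i)/h_i = -7, 5:
  1·m_0 + 4·m_1 + 1·m_2 = 6(Δ_1 - Δ_0) = 72
Natural end conditions: m_0 = m_2 = 0.
Solving the tridiagonal system: m_0 = 0, m_1 = 18, m_2 = 0.

18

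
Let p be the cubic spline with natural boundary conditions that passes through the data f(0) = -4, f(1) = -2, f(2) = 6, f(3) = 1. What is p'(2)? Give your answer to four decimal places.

Write M_i for p''(x_i). With h_i = 1, 1, 1 and divided differences Δ_i = 2, 8, -5, the continuity of p' gives the tridiagonal system
  1·M_0 + 4·M_1 + 1·M_2 = 6(Δ_1 - Δ_0) = 36
  1·M_1 + 4·M_2 + 1·M_3 = 6(Δ_2 - Δ_1) = -78
Natural end conditions: M_0 = M_3 = 0.
Hence M_0 = 0, M_1 = 74/5, M_2 = -116/5, M_3 = 0.
On [2, 3], p'(t) = b_2 + 2c_2·(t - 2) + 3d_2·(t - 2)² with b_2 = Δ_2 - h_2(2M_2 + M_3)/6 = 41/15, c_2 = M_2/2 = -58/5, d_2 = (M_3 - M_2)/(6h_2) = 58/15. So p'(2) = 41/15.

2.7333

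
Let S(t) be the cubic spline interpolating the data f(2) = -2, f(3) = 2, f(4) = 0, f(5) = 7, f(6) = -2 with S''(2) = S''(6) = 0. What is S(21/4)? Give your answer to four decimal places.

6.4023

Let M_i = S''(x_i). Step sizes h_i = 1, 1, 1, 1; slopes of the chords Δ_i = (y_(i+1) - y_i)/h_i = 4, -2, 7, -9.
  1·M_0 + 4·M_1 + 1·M_2 = 6(Δ_1 - Δ_0) = -36
  1·M_1 + 4·M_2 + 1·M_3 = 6(Δ_2 - Δ_1) = 54
  1·M_2 + 4·M_3 + 1·M_4 = 6(Δ_3 - Δ_2) = -96
Natural end conditions: M_0 = M_4 = 0.
Solving the tridiagonal system: M_0 = 0, M_1 = -213/14, M_2 = 174/7, M_3 = -423/14, M_4 = 0.
On [5, 6], S(t) = 7 + 15/14·(t - 5) - 423/28·(t - 5)² + 141/28·(t - 5)³.
With (t - 5) = 1/4: S(21/4) = 1639/256.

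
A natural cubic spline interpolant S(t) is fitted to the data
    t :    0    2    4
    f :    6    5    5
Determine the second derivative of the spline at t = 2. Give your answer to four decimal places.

0.3750

Write M_i for S''(x_i). With h_i = 2, 2 and divided differences Δ_i = -1/2, 0, the continuity of S' gives the tridiagonal system
  2·M_0 + 8·M_1 + 2·M_2 = 6(Δ_1 - Δ_0) = 3
Natural end conditions: M_0 = M_2 = 0.
Forward elimination and back-substitution give M_0 = 0, M_1 = 3/8, M_2 = 0.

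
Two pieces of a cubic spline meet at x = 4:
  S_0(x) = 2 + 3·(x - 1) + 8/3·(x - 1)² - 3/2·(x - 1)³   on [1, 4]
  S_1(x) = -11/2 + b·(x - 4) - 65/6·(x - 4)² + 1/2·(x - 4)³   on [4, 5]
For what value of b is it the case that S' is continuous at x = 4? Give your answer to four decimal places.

S_0'(x) = 3 + 16/3·(x - 1) - 9/2·(x - 1)², so S_0'(4) = -43/2. On the right, S_1'(4) = b, so b = -43/2.

-21.5000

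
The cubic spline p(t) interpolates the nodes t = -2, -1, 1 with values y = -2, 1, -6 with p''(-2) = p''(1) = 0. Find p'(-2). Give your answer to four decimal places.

4.0833

With σ_i denoting the second derivative at x_i, h_i = 1, 2, and Δ_i = (y_(i+1) − y_i)/h_i = 3, -7/2:
  1·σ_0 + 6·σ_1 + 2·σ_2 = 6(Δ_1 - Δ_0) = -39
Natural end conditions: σ_0 = σ_2 = 0.
Solving: σ_0 = 0, σ_1 = -13/2, σ_2 = 0.
On [-2, -1], p'(t) = b_0 + 2c_0·(t + 2) + 3d_0·(t + 2)² with b_0 = Δ_0 - h_0(2σ_0 + σ_1)/6 = 49/12, c_0 = σ_0/2 = 0, d_0 = (σ_1 - σ_0)/(6h_0) = -13/12. So p'(-2) = 49/12.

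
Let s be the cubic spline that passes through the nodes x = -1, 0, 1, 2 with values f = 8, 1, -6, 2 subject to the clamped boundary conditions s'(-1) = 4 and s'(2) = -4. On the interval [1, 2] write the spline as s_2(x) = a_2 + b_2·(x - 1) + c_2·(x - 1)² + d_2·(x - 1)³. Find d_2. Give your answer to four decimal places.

Put M_i = s'' at the i-th knot. Here h = (1, 1, 1) and Δ = (-7, -7, 8), so the interior equations h_(i-1)·M_(i-1) + 2(h_(i-1)+h_i)·M_i + h_i·M_(i+1) = 6(Δ_i − Δ_(i-1)) read
  1·M_0 + 4·M_1 + 1·M_2 = 6(Δ_1 - Δ_0) = 0
  1·M_1 + 4·M_2 + 1·M_3 = 6(Δ_2 - Δ_1) = 90
Clamped end conditions give two more equations: 2h_0·M_0 + h_0·M_1 = 6(Δ_0 - s'(-1)) = -66 and h_2·M_2 + 2h_2·M_3 = 6(s'(2) - Δ_2) = -72.
Solving the tridiagonal system: M_0 = -488/15, M_1 = -14/15, M_2 = 544/15, M_3 = -812/15.
On [1, 2], with s_2(x) = a_2 + b_2·(x - 1) + c_2·(x - 1)² + d_2·(x - 1)³: c_2 = M_2/2 = 272/15, d_2 = (M_3 - M_2)/(6h_2) = -226/15, b_2 = Δ_2 - h_2(2M_2 + M_3)/6 = 74/15.

-15.0667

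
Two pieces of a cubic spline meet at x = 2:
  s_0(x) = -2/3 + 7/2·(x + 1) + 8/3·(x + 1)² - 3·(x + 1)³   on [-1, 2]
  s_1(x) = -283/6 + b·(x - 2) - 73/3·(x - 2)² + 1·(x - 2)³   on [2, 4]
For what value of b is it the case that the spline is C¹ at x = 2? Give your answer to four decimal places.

-61.5000

s_0'(x) = 7/2 + 16/3·(x + 1) - 9·(x + 1)², so s_0'(2) = -123/2. On the right, s_1'(2) = b, so b = -123/2.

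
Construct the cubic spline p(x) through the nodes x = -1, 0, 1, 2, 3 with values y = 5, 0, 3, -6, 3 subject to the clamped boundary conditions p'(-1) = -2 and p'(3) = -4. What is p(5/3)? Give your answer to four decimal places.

Let M_i = p''(x_i). Step sizes h_i = 1, 1, 1, 1; slopes of the chords Δ_i = (y_(i+1) - y_i)/h_i = -5, 3, -9, 9.
  1·M_0 + 4·M_1 + 1·M_2 = 6(Δ_1 - Δ_0) = 48
  1·M_1 + 4·M_2 + 1·M_3 = 6(Δ_2 - Δ_1) = -72
  1·M_2 + 4·M_3 + 1·M_4 = 6(Δ_3 - Δ_2) = 108
Clamped end conditions give two more equations: 2h_0·M_0 + h_0·M_1 = 6(Δ_0 - p'(-1)) = -18 and h_3·M_3 + 2h_3·M_4 = 6(p'(3) - Δ_3) = -78.
Hence M_0 = -158/7, M_1 = 190/7, M_2 = -38, M_3 = 370/7, M_4 = -458/7.
On [1, 2], p(x) = 3 - 36/7·(x - 1) - 19·(x - 1)² + 106/7·(x - 1)³.
With (x - 1) = 2/3: p(5/3) = -829/189.

-4.3862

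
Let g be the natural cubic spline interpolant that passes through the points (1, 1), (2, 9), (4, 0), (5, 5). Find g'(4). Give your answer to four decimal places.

-0.1250

Write σ_i for g''(x_i). With h_i = 1, 2, 1 and divided differences Δ_i = 8, -9/2, 5, the continuity of g' gives the tridiagonal system
  1·σ_0 + 6·σ_1 + 2·σ_2 = 6(Δ_1 - Δ_0) = -75
  2·σ_1 + 6·σ_2 + 1·σ_3 = 6(Δ_2 - Δ_1) = 57
Natural end conditions: σ_0 = σ_3 = 0.
Solving: σ_0 = 0, σ_1 = -141/8, σ_2 = 123/8, σ_3 = 0.
On [4, 5], g'(x) = b_2 + 2c_2·(x - 4) + 3d_2·(x - 4)² with b_2 = Δ_2 - h_2(2σ_2 + σ_3)/6 = -1/8, c_2 = σ_2/2 = 123/16, d_2 = (σ_3 - σ_2)/(6h_2) = -41/16. So g'(4) = -1/8.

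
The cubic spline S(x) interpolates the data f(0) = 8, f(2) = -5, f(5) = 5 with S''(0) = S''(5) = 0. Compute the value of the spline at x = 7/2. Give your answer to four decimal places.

-3.3188

With σ_i denoting the second derivative at x_i, h_i = 2, 3, and Δ_i = (y_(i+1) − y_i)/h_i = -13/2, 10/3:
  2·σ_0 + 10·σ_1 + 3·σ_2 = 6(Δ_1 - Δ_0) = 59
Natural end conditions: σ_0 = σ_2 = 0.
Forward elimination and back-substitution give σ_0 = 0, σ_1 = 59/10, σ_2 = 0.
On [2, 5], S(x) = -5 - 77/30·(x - 2) + 59/20·(x - 2)² - 59/180·(x - 2)³.
With (x - 2) = 3/2: S(7/2) = -531/160.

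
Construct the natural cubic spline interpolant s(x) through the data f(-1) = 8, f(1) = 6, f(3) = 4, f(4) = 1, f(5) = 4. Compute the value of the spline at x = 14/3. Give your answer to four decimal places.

Let m_i = s''(x_i). Step sizes h_i = 2, 2, 1, 1; slopes of the chords Δ_i = (y_(i+1) - y_i)/h_i = -1, -1, -3, 3.
  2·m_0 + 8·m_1 + 2·m_2 = 6(Δ_1 - Δ_0) = 0
  2·m_1 + 6·m_2 + 1·m_3 = 6(Δ_2 - Δ_1) = -12
  1·m_2 + 4·m_3 + 1·m_4 = 6(Δ_3 - Δ_2) = 36
Natural end conditions: m_0 = m_4 = 0.
Solving: m_0 = 0, m_1 = 1, m_2 = -4, m_3 = 10, m_4 = 0.
On [4, 5], s(x) = 1 - 1/3·(x - 4) + 5·(x - 4)² - 5/3·(x - 4)³.
With (x - 4) = 2/3: s(14/3) = 203/81.

2.5062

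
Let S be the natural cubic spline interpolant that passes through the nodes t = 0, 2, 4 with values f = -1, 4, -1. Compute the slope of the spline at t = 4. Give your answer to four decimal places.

With M_i denoting the second derivative at x_i, h_i = 2, 2, and Δ_i = (y_(i+1) − y_i)/h_i = 5/2, -5/2:
  2·M_0 + 8·M_1 + 2·M_2 = 6(Δ_1 - Δ_0) = -30
Natural end conditions: M_0 = M_2 = 0.
Hence M_0 = 0, M_1 = -15/4, M_2 = 0.
On [2, 4], S'(t) = b_1 + 2c_1·(t - 2) + 3d_1·(t - 2)² with b_1 = Δ_1 - h_1(2M_1 + M_2)/6 = 0, c_1 = M_1/2 = -15/8, d_1 = (M_2 - M_1)/(6h_1) = 5/16. So S'(4) = -15/4.

-3.7500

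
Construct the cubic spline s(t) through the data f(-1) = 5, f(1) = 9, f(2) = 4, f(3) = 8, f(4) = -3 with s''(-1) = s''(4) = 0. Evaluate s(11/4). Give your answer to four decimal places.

Write σ_i for s''(x_i). With h_i = 2, 1, 1, 1 and divided differences Δ_i = 2, -5, 4, -11, the continuity of s' gives the tridiagonal system
  2·σ_0 + 6·σ_1 + 1·σ_2 = 6(Δ_1 - Δ_0) = -42
  1·σ_1 + 4·σ_2 + 1·σ_3 = 6(Δ_2 - Δ_1) = 54
  1·σ_2 + 4·σ_3 + 1·σ_4 = 6(Δ_3 - Δ_2) = -90
Natural end conditions: σ_0 = σ_4 = 0.
Hence σ_0 = 0, σ_1 = -468/43, σ_2 = 1002/43, σ_3 = -1218/43, σ_4 = 0.
On [2, 3], s(t) = 4 + 41/43·(t - 2) + 501/43·(t - 2)² - 370/43·(t - 2)³.
With (t - 2) = 3/4: s(11/4) = 10511/1376.

7.6388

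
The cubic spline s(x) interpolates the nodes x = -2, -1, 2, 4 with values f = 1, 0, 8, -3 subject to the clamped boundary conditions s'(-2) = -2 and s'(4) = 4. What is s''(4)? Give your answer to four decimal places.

19.7051

Write M_i for s''(x_i). With h_i = 1, 3, 2 and divided differences Δ_i = -1, 8/3, -11/2, the continuity of s' gives the tridiagonal system
  1·M_0 + 8·M_1 + 3·M_2 = 6(Δ_1 - Δ_0) = 22
  3·M_1 + 10·M_2 + 2·M_3 = 6(Δ_2 - Δ_1) = -49
Clamped end conditions give two more equations: 2h_0·M_0 + h_0·M_1 = 6(Δ_0 - s'(-2)) = 6 and h_2·M_2 + 2h_2·M_3 = 6(s'(4) - Δ_2) = 57.
Forward elimination and back-substitution give M_0 = -35/78, M_1 = 269/39, M_2 = -851/78, M_3 = 1537/78.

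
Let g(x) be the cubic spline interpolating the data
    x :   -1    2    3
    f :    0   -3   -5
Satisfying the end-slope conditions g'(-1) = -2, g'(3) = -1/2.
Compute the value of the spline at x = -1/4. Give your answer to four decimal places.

Put M_i = g'' at the i-th knot. Here h = (3, 1) and Δ = (-1, -2), so the interior equations h_(i-1)·M_(i-1) + 2(h_(i-1)+h_i)·M_i + h_i·M_(i+1) = 6(Δ_i − Δ_(i-1)) read
  3·M_0 + 8·M_1 + 1·M_2 = 6(Δ_1 - Δ_0) = -6
Clamped end conditions give two more equations: 2h_0·M_0 + h_0·M_1 = 6(Δ_0 - g'(-1)) = 6 and h_1·M_1 + 2h_1·M_2 = 6(g'(3) - Δ_1) = 9.
Forward elimination and back-substitution give M_0 = 17/8, M_1 = -9/4, M_2 = 45/8.
On [-1, 2], g(x) = 0 - 2·(x + 1) + 17/16·(x + 1)² - 35/144·(x + 1)³.
With (x + 1) = 3/4: g(-1/4) = -1029/1024.

-1.0049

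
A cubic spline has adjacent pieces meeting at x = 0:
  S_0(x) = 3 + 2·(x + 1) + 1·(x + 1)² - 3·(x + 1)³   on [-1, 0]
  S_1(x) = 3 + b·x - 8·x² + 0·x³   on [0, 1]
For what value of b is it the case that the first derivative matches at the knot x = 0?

-5

S_0'(x) = 2 + 2·(x + 1) - 9·(x + 1)², so S_0'(0) = -5. On the right, S_1'(0) = b, so b = -5.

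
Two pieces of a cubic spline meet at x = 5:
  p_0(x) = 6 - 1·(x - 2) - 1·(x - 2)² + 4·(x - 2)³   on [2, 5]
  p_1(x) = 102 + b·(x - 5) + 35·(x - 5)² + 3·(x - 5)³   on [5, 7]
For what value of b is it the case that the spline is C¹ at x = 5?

101

p_0'(x) = -1 - 2·(x - 2) + 12·(x - 2)², so p_0'(5) = 101. On the right, p_1'(5) = b, so b = 101.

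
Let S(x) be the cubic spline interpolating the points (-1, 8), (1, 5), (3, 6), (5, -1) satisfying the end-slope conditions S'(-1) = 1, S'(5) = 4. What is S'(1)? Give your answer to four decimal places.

-0.2000

Let σ_i = S''(x_i). Step sizes h_i = 2, 2, 2; slopes of the chords Δ_i = (y_(i+1) - y_i)/h_i = -3/2, 1/2, -7/2.
  2·σ_0 + 8·σ_1 + 2·σ_2 = 6(Δ_1 - Δ_0) = 12
  2·σ_1 + 8·σ_2 + 2·σ_3 = 6(Δ_2 - Δ_1) = -24
Clamped end conditions give two more equations: 2h_0·σ_0 + h_0·σ_1 = 6(Δ_0 - S'(-1)) = -15 and h_2·σ_2 + 2h_2·σ_3 = 6(S'(5) - Δ_2) = 45.
Hence σ_0 = -63/10, σ_1 = 51/10, σ_2 = -81/10, σ_3 = 153/10.
On [1, 3], S'(x) = b_1 + 2c_1·(x - 1) + 3d_1·(x - 1)² with b_1 = Δ_1 - h_1(2σ_1 + σ_2)/6 = -1/5, c_1 = σ_1/2 = 51/20, d_1 = (σ_2 - σ_1)/(6h_1) = -11/10. So S'(1) = -1/5.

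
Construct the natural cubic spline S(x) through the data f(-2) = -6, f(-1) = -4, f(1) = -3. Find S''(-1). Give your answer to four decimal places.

-1.5000

Put M_i = S'' at the i-th knot. Here h = (1, 2) and Δ = (2, 1/2), so the interior equations h_(i-1)·M_(i-1) + 2(h_(i-1)+h_i)·M_i + h_i·M_(i+1) = 6(Δ_i − Δ_(i-1)) read
  1·M_0 + 6·M_1 + 2·M_2 = 6(Δ_1 - Δ_0) = -9
Natural end conditions: M_0 = M_2 = 0.
Forward elimination and back-substitution give M_0 = 0, M_1 = -3/2, M_2 = 0.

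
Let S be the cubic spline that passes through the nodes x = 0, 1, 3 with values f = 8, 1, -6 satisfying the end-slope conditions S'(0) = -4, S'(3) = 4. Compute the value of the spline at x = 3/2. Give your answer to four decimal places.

-2.7422

Let M_i = S''(x_i). Step sizes h_i = 1, 2; slopes of the chords Δ_i = (y_(i+1) - y_i)/h_i = -7, -7/2.
  1·M_0 + 6·M_1 + 2·M_2 = 6(Δ_1 - Δ_0) = 21
Clamped end conditions give two more equations: 2h_0·M_0 + h_0·M_1 = 6(Δ_0 - S'(0)) = -18 and h_1·M_1 + 2h_1·M_2 = 6(S'(3) - Δ_1) = 45.
Solving: M_0 = -59/6, M_1 = 5/3, M_2 = 125/12.
On [1, 3], S(x) = 1 - 97/12·(x - 1) + 5/6·(x - 1)² + 35/48·(x - 1)³.
With (x - 1) = 1/2: S(3/2) = -351/128.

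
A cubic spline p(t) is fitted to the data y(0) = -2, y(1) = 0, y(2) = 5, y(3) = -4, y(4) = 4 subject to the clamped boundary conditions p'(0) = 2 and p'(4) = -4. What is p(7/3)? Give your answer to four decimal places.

Let M_i = p''(x_i). Step sizes h_i = 1, 1, 1, 1; slopes of the chords Δ_i = (y_(i+1) - y_i)/h_i = 2, 5, -9, 8.
  1·M_0 + 4·M_1 + 1·M_2 = 6(Δ_1 - Δ_0) = 18
  1·M_1 + 4·M_2 + 1·M_3 = 6(Δ_2 - Δ_1) = -84
  1·M_2 + 4·M_3 + 1·M_4 = 6(Δ_3 - Δ_2) = 102
Clamped end conditions give two more equations: 2h_0·M_0 + h_0·M_1 = 6(Δ_0 - p'(0)) = 0 and h_3·M_3 + 2h_3·M_4 = 6(p'(4) - Δ_3) = -72.
Solving the tridiagonal system: M_0 = -111/14, M_1 = 111/7, M_2 = -75/2, M_3 = 351/7, M_4 = -855/14.
On [2, 3], p(t) = 5 - 34/7·(t - 2) - 75/4·(t - 2)² + 409/28·(t - 2)³.
With (t - 2) = 1/3: p(7/3) = 695/378.

1.8386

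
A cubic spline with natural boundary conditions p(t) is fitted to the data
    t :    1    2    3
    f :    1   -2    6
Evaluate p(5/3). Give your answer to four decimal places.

-2.0185

Write M_i for p''(x_i). With h_i = 1, 1 and divided differences Δ_i = -3, 8, the continuity of p' gives the tridiagonal system
  1·M_0 + 4·M_1 + 1·M_2 = 6(Δ_1 - Δ_0) = 66
Natural end conditions: M_0 = M_2 = 0.
Solving: M_0 = 0, M_1 = 33/2, M_2 = 0.
On [1, 2], p(t) = 1 - 23/4·(t - 1) + 0·(t - 1)² + 11/4·(t - 1)³.
With (t - 1) = 2/3: p(5/3) = -109/54.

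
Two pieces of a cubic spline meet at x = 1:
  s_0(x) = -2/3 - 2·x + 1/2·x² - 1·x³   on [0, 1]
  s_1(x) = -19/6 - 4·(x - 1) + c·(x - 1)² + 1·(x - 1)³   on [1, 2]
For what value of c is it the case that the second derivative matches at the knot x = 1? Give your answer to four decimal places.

s_0''(x) = 1 - 6·x, so s_0''(1) = -5. On the right, s_1''(1) = 2c, so c = -5/2.

-2.5000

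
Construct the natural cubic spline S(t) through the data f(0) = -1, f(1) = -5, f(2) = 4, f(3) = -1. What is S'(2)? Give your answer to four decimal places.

4.2000

Let M_i = S''(x_i). Step sizes h_i = 1, 1, 1; slopes of the chords Δ_i = (y_(i+1) - y_i)/h_i = -4, 9, -5.
  1·M_0 + 4·M_1 + 1·M_2 = 6(Δ_1 - Δ_0) = 78
  1·M_1 + 4·M_2 + 1·M_3 = 6(Δ_2 - Δ_1) = -84
Natural end conditions: M_0 = M_3 = 0.
Solving: M_0 = 0, M_1 = 132/5, M_2 = -138/5, M_3 = 0.
On [2, 3], S'(t) = b_2 + 2c_2·(t - 2) + 3d_2·(t - 2)² with b_2 = Δ_2 - h_2(2M_2 + M_3)/6 = 21/5, c_2 = M_2/2 = -69/5, d_2 = (M_3 - M_2)/(6h_2) = 23/5. So S'(2) = 21/5.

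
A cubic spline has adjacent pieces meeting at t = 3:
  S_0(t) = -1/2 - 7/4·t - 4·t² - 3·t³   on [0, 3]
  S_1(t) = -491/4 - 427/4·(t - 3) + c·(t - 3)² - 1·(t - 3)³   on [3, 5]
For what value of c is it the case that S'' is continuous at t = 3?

S_0''(t) = -8 - 18·t, so S_0''(3) = -62. On the right, S_1''(3) = 2c, so c = -31.

-31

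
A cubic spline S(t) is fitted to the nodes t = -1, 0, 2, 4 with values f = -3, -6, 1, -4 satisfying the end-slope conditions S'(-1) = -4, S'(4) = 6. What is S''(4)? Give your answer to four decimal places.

Let σ_i = S''(x_i). Step sizes h_i = 1, 2, 2; slopes of the chords Δ_i = (y_(i+1) - y_i)/h_i = -3, 7/2, -5/2.
  1·σ_0 + 6·σ_1 + 2·σ_2 = 6(Δ_1 - Δ_0) = 39
  2·σ_1 + 8·σ_2 + 2·σ_3 = 6(Δ_2 - Δ_1) = -36
Clamped end conditions give two more equations: 2h_0·σ_0 + h_0·σ_1 = 6(Δ_0 - S'(-1)) = 6 and h_2·σ_2 + 2h_2·σ_3 = 6(S'(4) - Δ_2) = 51.
Hence σ_0 = -56/23, σ_1 = 250/23, σ_2 = -547/46, σ_3 = 430/23.

18.6957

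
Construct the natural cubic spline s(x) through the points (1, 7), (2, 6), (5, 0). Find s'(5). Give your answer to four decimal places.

With m_i denoting the second derivative at x_i, h_i = 1, 3, and Δ_i = (y_(i+1) − y_i)/h_i = -1, -2:
  1·m_0 + 8·m_1 + 3·m_2 = 6(Δ_1 - Δ_0) = -6
Natural end conditions: m_0 = m_2 = 0.
Solving: m_0 = 0, m_1 = -3/4, m_2 = 0.
On [2, 5], s'(x) = b_1 + 2c_1·(x - 2) + 3d_1·(x - 2)² with b_1 = Δ_1 - h_1(2m_1 + m_2)/6 = -5/4, c_1 = m_1/2 = -3/8, d_1 = (m_2 - m_1)/(6h_1) = 1/24. So s'(5) = -19/8.

-2.3750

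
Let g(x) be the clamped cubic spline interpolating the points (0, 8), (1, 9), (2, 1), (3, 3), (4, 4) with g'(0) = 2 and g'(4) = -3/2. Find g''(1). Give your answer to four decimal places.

-20.7500

With M_i denoting the second derivative at x_i, h_i = 1, 1, 1, 1, and Δ_i = (y_(i+1) − y_i)/h_i = 1, -8, 2, 1:
  1·M_0 + 4·M_1 + 1·M_2 = 6(Δ_1 - Δ_0) = -54
  1·M_1 + 4·M_2 + 1·M_3 = 6(Δ_2 - Δ_1) = 60
  1·M_2 + 4·M_3 + 1·M_4 = 6(Δ_3 - Δ_2) = -6
Clamped end conditions give two more equations: 2h_0·M_0 + h_0·M_1 = 6(Δ_0 - g'(0)) = -6 and h_3·M_3 + 2h_3·M_4 = 6(g'(4) - Δ_3) = -15.
Hence M_0 = 59/8, M_1 = -83/4, M_2 = 173/8, M_3 = -23/4, M_4 = -37/8.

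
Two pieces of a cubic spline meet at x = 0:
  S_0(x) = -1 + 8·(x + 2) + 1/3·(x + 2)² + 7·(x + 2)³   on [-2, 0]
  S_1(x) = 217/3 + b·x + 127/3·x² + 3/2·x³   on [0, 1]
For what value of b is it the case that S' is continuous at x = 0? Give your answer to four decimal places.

S_0'(x) = 8 + 2/3·(x + 2) + 21·(x + 2)², so S_0'(0) = 280/3. On the right, S_1'(0) = b, so b = 280/3.

93.3333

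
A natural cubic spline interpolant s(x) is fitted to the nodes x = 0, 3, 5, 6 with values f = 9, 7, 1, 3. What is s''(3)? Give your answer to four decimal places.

-2.5714

Write σ_i for s''(x_i). With h_i = 3, 2, 1 and divided differences Δ_i = -2/3, -3, 2, the continuity of s' gives the tridiagonal system
  3·σ_0 + 10·σ_1 + 2·σ_2 = 6(Δ_1 - Δ_0) = -14
  2·σ_1 + 6·σ_2 + 1·σ_3 = 6(Δ_2 - Δ_1) = 30
Natural end conditions: σ_0 = σ_3 = 0.
Hence σ_0 = 0, σ_1 = -18/7, σ_2 = 41/7, σ_3 = 0.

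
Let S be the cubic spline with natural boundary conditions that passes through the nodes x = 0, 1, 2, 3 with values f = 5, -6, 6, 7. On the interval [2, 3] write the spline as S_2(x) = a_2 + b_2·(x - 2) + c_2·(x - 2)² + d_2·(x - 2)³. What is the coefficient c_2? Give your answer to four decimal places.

Write m_i for S''(x_i). With h_i = 1, 1, 1 and divided differences Δ_i = -11, 12, 1, the continuity of S' gives the tridiagonal system
  1·m_0 + 4·m_1 + 1·m_2 = 6(Δ_1 - Δ_0) = 138
  1·m_1 + 4·m_2 + 1·m_3 = 6(Δ_2 - Δ_1) = -66
Natural end conditions: m_0 = m_3 = 0.
Hence m_0 = 0, m_1 = 206/5, m_2 = -134/5, m_3 = 0.
On [2, 3], with S_2(x) = a_2 + b_2·(x - 2) + c_2·(x - 2)² + d_2·(x - 2)³: c_2 = m_2/2 = -67/5, d_2 = (m_3 - m_2)/(6h_2) = 67/15, b_2 = Δ_2 - h_2(2m_2 + m_3)/6 = 149/15.

-13.4000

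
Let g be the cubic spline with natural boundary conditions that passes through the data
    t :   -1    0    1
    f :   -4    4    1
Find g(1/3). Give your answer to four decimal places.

4.0185

Write σ_i for g''(x_i). With h_i = 1, 1 and divided differences Δ_i = 8, -3, the continuity of g' gives the tridiagonal system
  1·σ_0 + 4·σ_1 + 1·σ_2 = 6(Δ_1 - Δ_0) = -66
Natural end conditions: σ_0 = σ_2 = 0.
Hence σ_0 = 0, σ_1 = -33/2, σ_2 = 0.
On [0, 1], g(t) = 4 + 5/2·t - 33/4·t² + 11/4·t³.
With t = 1/3: g(1/3) = 217/54.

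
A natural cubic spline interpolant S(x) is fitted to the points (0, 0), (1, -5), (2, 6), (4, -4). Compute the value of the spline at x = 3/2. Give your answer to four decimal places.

Let M_i = S''(x_i). Step sizes h_i = 1, 1, 2; slopes of the chords Δ_i = (y_(i+1) - y_i)/h_i = -5, 11, -5.
  1·M_0 + 4·M_1 + 1·M_2 = 6(Δ_1 - Δ_0) = 96
  1·M_1 + 6·M_2 + 2·M_3 = 6(Δ_2 - Δ_1) = -96
Natural end conditions: M_0 = M_3 = 0.
Solving: M_0 = 0, M_1 = 672/23, M_2 = -480/23, M_3 = 0.
On [1, 2], S(x) = -5 + 109/23·(x - 1) + 336/23·(x - 1)² - 192/23·(x - 1)³.
With (x - 1) = 1/2: S(3/2) = -1/46.

-0.0217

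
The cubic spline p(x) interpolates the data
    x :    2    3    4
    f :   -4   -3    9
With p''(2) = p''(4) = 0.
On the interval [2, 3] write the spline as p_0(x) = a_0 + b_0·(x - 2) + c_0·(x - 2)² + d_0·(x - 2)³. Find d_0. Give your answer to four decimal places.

Put m_i = p'' at the i-th knot. Here h = (1, 1) and Δ = (1, 12), so the interior equations h_(i-1)·m_(i-1) + 2(h_(i-1)+h_i)·m_i + h_i·m_(i+1) = 6(Δ_i − Δ_(i-1)) read
  1·m_0 + 4·m_1 + 1·m_2 = 6(Δ_1 - Δ_0) = 66
Natural end conditions: m_0 = m_2 = 0.
Solving the tridiagonal system: m_0 = 0, m_1 = 33/2, m_2 = 0.
On [2, 3], with p_0(x) = a_0 + b_0·(x - 2) + c_0·(x - 2)² + d_0·(x - 2)³: c_0 = m_0/2 = 0, d_0 = (m_1 - m_0)/(6h_0) = 11/4, b_0 = Δ_0 - h_0(2m_0 + m_1)/6 = -7/4.

2.7500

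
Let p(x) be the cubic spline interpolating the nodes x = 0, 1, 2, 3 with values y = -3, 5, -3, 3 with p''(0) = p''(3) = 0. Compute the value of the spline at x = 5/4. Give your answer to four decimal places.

3.5813

With m_i denoting the second derivative at x_i, h_i = 1, 1, 1, and Δ_i = (y_(i+1) − y_i)/h_i = 8, -8, 6:
  1·m_0 + 4·m_1 + 1·m_2 = 6(Δ_1 - Δ_0) = -96
  1·m_1 + 4·m_2 + 1·m_3 = 6(Δ_2 - Δ_1) = 84
Natural end conditions: m_0 = m_3 = 0.
Forward elimination and back-substitution give m_0 = 0, m_1 = -156/5, m_2 = 144/5, m_3 = 0.
On [1, 2], p(x) = 5 - 12/5·(x - 1) - 78/5·(x - 1)² + 10·(x - 1)³.
With (x - 1) = 1/4: p(5/4) = 573/160.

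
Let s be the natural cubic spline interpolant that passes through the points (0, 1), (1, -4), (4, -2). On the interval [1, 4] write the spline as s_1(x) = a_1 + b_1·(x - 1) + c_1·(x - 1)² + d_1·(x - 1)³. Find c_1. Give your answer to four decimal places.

With σ_i denoting the second derivative at x_i, h_i = 1, 3, and Δ_i = (y_(i+1) − y_i)/h_i = -5, 2/3:
  1·σ_0 + 8·σ_1 + 3·σ_2 = 6(Δ_1 - Δ_0) = 34
Natural end conditions: σ_0 = σ_2 = 0.
Hence σ_0 = 0, σ_1 = 17/4, σ_2 = 0.
On [1, 4], with s_1(x) = a_1 + b_1·(x - 1) + c_1·(x - 1)² + d_1·(x - 1)³: c_1 = σ_1/2 = 17/8, d_1 = (σ_2 - σ_1)/(6h_1) = -17/72, b_1 = Δ_1 - h_1(2σ_1 + σ_2)/6 = -43/12.

2.1250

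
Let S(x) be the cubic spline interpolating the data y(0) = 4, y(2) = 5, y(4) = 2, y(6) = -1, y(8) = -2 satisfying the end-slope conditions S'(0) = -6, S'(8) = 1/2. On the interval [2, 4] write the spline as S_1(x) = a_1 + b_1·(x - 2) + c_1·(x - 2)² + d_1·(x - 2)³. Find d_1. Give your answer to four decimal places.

Put M_i = S'' at the i-th knot. Here h = (2, 2, 2, 2) and Δ = (1/2, -3/2, -3/2, -1/2), so the interior equations h_(i-1)·M_(i-1) + 2(h_(i-1)+h_i)·M_i + h_i·M_(i+1) = 6(Δ_i − Δ_(i-1)) read
  2·M_0 + 8·M_1 + 2·M_2 = 6(Δ_1 - Δ_0) = -12
  2·M_1 + 8·M_2 + 2·M_3 = 6(Δ_2 - Δ_1) = 0
  2·M_2 + 8·M_3 + 2·M_4 = 6(Δ_3 - Δ_2) = 6
Clamped end conditions give two more equations: 2h_0·M_0 + h_0·M_1 = 6(Δ_0 - S'(0)) = 39 and h_3·M_3 + 2h_3·M_4 = 6(S'(8) - Δ_3) = 6.
Hence M_0 = 1363/112, M_1 = -271/56, M_2 = 19/16, M_3 = 5/56, M_4 = 163/112.
On [2, 4], with S_1(x) = a_1 + b_1·(x - 2) + c_1·(x - 2)² + d_1·(x - 2)³: c_1 = M_1/2 = -271/112, d_1 = (M_2 - M_1)/(6h_1) = 225/448, b_1 = Δ_1 - h_1(2M_1 + M_2)/6 = 149/112.

0.5022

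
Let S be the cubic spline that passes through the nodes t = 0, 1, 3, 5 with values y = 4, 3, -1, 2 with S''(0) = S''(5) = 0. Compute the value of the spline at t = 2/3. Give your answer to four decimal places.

Put m_i = S'' at the i-th knot. Here h = (1, 2, 2) and Δ = (-1, -2, 3/2), so the interior equations h_(i-1)·m_(i-1) + 2(h_(i-1)+h_i)·m_i + h_i·m_(i+1) = 6(Δ_i − Δ_(i-1)) read
  1·m_0 + 6·m_1 + 2·m_2 = 6(Δ_1 - Δ_0) = -6
  2·m_1 + 8·m_2 + 2·m_3 = 6(Δ_2 - Δ_1) = 21
Natural end conditions: m_0 = m_3 = 0.
Forward elimination and back-substitution give m_0 = 0, m_1 = -45/22, m_2 = 69/22, m_3 = 0.
On [0, 1], S(t) = 4 - 29/44·t + 0·t² - 15/44·t³.
With t = 2/3: S(2/3) = 685/198.

3.4596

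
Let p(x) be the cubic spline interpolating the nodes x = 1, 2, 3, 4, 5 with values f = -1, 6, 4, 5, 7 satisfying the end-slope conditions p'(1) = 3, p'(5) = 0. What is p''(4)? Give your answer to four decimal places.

0.6429

With M_i denoting the second derivative at x_i, h_i = 1, 1, 1, 1, and Δ_i = (y_(i+1) − y_i)/h_i = 7, -2, 1, 2:
  1·M_0 + 4·M_1 + 1·M_2 = 6(Δ_1 - Δ_0) = -54
  1·M_1 + 4·M_2 + 1·M_3 = 6(Δ_2 - Δ_1) = 18
  1·M_2 + 4·M_3 + 1·M_4 = 6(Δ_3 - Δ_2) = 6
Clamped end conditions give two more equations: 2h_0·M_0 + h_0·M_1 = 6(Δ_0 - p'(1)) = 24 and h_3·M_3 + 2h_3·M_4 = 6(p'(5) - Δ_3) = -12.
Hence M_0 = 639/28, M_1 = -303/14, M_2 = 39/4, M_3 = 9/14, M_4 = -177/28.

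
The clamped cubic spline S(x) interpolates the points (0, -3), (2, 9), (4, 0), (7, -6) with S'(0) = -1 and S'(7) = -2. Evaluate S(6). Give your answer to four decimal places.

Put σ_i = S'' at the i-th knot. Here h = (2, 2, 3) and Δ = (6, -9/2, -2), so the interior equations h_(i-1)·σ_(i-1) + 2(h_(i-1)+h_i)·σ_i + h_i·σ_(i+1) = 6(Δ_i − Δ_(i-1)) read
  2·σ_0 + 8·σ_1 + 2·σ_2 = 6(Δ_1 - Δ_0) = -63
  2·σ_1 + 10·σ_2 + 3·σ_3 = 6(Δ_2 - Δ_1) = 15
Clamped end conditions give two more equations: 2h_0·σ_0 + h_0·σ_1 = 6(Δ_0 - S'(0)) = 42 and h_2·σ_2 + 2h_2·σ_3 = 6(S'(7) - Δ_2) = 0.
Hence σ_0 = 1273/74, σ_1 = -496/37, σ_2 = 182/37, σ_3 = -91/37.
On [4, 7], S(x) = 0 - 421/74·(x - 4) + 91/37·(x - 4)² - 91/222·(x - 4)³.
With (x - 4) = 2: S(6) = -535/111.

-4.8198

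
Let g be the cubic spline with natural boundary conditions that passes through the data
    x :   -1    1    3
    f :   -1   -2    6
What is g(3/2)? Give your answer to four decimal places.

Put M_i = g'' at the i-th knot. Here h = (2, 2) and Δ = (-1/2, 4), so the interior equations h_(i-1)·M_(i-1) + 2(h_(i-1)+h_i)·M_i + h_i·M_(i+1) = 6(Δ_i − Δ_(i-1)) read
  2·M_0 + 8·M_1 + 2·M_2 = 6(Δ_1 - Δ_0) = 27
Natural end conditions: M_0 = M_2 = 0.
Solving the tridiagonal system: M_0 = 0, M_1 = 27/8, M_2 = 0.
On [1, 3], g(x) = -2 + 7/4·(x - 1) + 27/16·(x - 1)² - 9/32·(x - 1)³.
With (x - 1) = 1/2: g(3/2) = -189/256.

-0.7383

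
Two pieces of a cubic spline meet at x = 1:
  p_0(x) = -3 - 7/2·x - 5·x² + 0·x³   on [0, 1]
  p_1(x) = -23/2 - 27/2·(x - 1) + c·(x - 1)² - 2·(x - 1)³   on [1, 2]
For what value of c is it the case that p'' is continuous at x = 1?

-5

p_0''(x) = -10 + 0·x, so p_0''(1) = -10. On the right, p_1''(1) = 2c, so c = -5.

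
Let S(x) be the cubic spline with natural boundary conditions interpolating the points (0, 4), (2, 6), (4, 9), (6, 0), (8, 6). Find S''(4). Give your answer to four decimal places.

With M_i denoting the second derivative at x_i, h_i = 2, 2, 2, 2, and Δ_i = (y_(i+1) − y_i)/h_i = 1, 3/2, -9/2, 3:
  2·M_0 + 8·M_1 + 2·M_2 = 6(Δ_1 - Δ_0) = 3
  2·M_1 + 8·M_2 + 2·M_3 = 6(Δ_2 - Δ_1) = -36
  2·M_2 + 8·M_3 + 2·M_4 = 6(Δ_3 - Δ_2) = 45
Natural end conditions: M_0 = M_4 = 0.
Solving: M_0 = 0, M_1 = 117/56, M_2 = -48/7, M_3 = 411/56, M_4 = 0.

-6.8571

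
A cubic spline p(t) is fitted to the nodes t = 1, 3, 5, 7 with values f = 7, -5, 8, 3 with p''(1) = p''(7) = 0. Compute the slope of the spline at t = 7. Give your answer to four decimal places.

Write M_i for p''(x_i). With h_i = 2, 2, 2 and divided differences Δ_i = -6, 13/2, -5/2, the continuity of p' gives the tridiagonal system
  2·M_0 + 8·M_1 + 2·M_2 = 6(Δ_1 - Δ_0) = 75
  2·M_1 + 8·M_2 + 2·M_3 = 6(Δ_2 - Δ_1) = -54
Natural end conditions: M_0 = M_3 = 0.
Solving the tridiagonal system: M_0 = 0, M_1 = 59/5, M_2 = -97/10, M_3 = 0.
On [5, 7], p'(t) = b_2 + 2c_2·(t - 5) + 3d_2·(t - 5)² with b_2 = Δ_2 - h_2(2M_2 + M_3)/6 = 119/30, c_2 = M_2/2 = -97/20, d_2 = (M_3 - M_2)/(6h_2) = 97/120. So p'(7) = -86/15.

-5.7333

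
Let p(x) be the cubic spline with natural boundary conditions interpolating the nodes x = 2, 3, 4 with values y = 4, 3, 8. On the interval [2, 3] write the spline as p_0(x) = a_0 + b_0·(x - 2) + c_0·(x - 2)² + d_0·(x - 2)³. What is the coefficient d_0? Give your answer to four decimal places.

1.5000

With m_i denoting the second derivative at x_i, h_i = 1, 1, and Δ_i = (y_(i+1) − y_i)/h_i = -1, 5:
  1·m_0 + 4·m_1 + 1·m_2 = 6(Δ_1 - Δ_0) = 36
Natural end conditions: m_0 = m_2 = 0.
Hence m_0 = 0, m_1 = 9, m_2 = 0.
On [2, 3], with p_0(x) = a_0 + b_0·(x - 2) + c_0·(x - 2)² + d_0·(x - 2)³: c_0 = m_0/2 = 0, d_0 = (m_1 - m_0)/(6h_0) = 3/2, b_0 = Δ_0 - h_0(2m_0 + m_1)/6 = -5/2.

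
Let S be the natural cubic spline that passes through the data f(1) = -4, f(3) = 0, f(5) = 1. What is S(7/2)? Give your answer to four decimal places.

Let M_i = S''(x_i). Step sizes h_i = 2, 2; slopes of the chords Δ_i = (y_(i+1) - y_i)/h_i = 2, 1/2.
  2·M_0 + 8·M_1 + 2·M_2 = 6(Δ_1 - Δ_0) = -9
Natural end conditions: M_0 = M_2 = 0.
Forward elimination and back-substitution give M_0 = 0, M_1 = -9/8, M_2 = 0.
On [3, 5], S(x) = 0 + 5/4·(x - 3) - 9/16·(x - 3)² + 3/32·(x - 3)³.
With (x - 3) = 1/2: S(7/2) = 127/256.

0.4961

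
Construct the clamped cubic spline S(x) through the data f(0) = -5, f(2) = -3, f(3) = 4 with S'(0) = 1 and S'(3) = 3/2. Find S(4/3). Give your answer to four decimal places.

Put M_i = S'' at the i-th knot. Here h = (2, 1) and Δ = (1, 7), so the interior equations h_(i-1)·M_(i-1) + 2(h_(i-1)+h_i)·M_i + h_i·M_(i+1) = 6(Δ_i − Δ_(i-1)) read
  2·M_0 + 6·M_1 + 1·M_2 = 6(Δ_1 - Δ_0) = 36
Clamped end conditions give two more equations: 2h_0·M_0 + h_0·M_1 = 6(Δ_0 - S'(0)) = 0 and h_1·M_1 + 2h_1·M_2 = 6(S'(3) - Δ_1) = -33.
Solving: M_0 = -35/6, M_1 = 35/3, M_2 = -67/3.
On [0, 2], S(x) = -5 + 1·x - 35/12·x² + 35/24·x³.
With x = 4/3: S(4/3) = -437/81.

-5.3951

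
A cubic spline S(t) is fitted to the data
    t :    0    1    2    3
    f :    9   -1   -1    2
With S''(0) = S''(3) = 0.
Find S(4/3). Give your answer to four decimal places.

Write σ_i for S''(x_i). With h_i = 1, 1, 1 and divided differences Δ_i = -10, 0, 3, the continuity of S' gives the tridiagonal system
  1·σ_0 + 4·σ_1 + 1·σ_2 = 6(Δ_1 - Δ_0) = 60
  1·σ_1 + 4·σ_2 + 1·σ_3 = 6(Δ_2 - Δ_1) = 18
Natural end conditions: σ_0 = σ_3 = 0.
Solving: σ_0 = 0, σ_1 = 74/5, σ_2 = 4/5, σ_3 = 0.
On [1, 2], S(t) = -1 - 76/15·(t - 1) + 37/5·(t - 1)² - 7/3·(t - 1)³.
With (t - 1) = 1/3: S(4/3) = -791/405.

-1.9531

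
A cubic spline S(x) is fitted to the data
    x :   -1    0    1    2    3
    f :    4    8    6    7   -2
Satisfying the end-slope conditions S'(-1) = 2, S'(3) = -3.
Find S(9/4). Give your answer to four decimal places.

4.9835

Put M_i = S'' at the i-th knot. Here h = (1, 1, 1, 1) and Δ = (4, -2, 1, -9), so the interior equations h_(i-1)·M_(i-1) + 2(h_(i-1)+h_i)·M_i + h_i·M_(i+1) = 6(Δ_i − Δ_(i-1)) read
  1·M_0 + 4·M_1 + 1·M_2 = 6(Δ_1 - Δ_0) = -36
  1·M_1 + 4·M_2 + 1·M_3 = 6(Δ_2 - Δ_1) = 18
  1·M_2 + 4·M_3 + 1·M_4 = 6(Δ_3 - Δ_2) = -60
Clamped end conditions give two more equations: 2h_0·M_0 + h_0·M_1 = 6(Δ_0 - S'(-1)) = 12 and h_3·M_3 + 2h_3·M_4 = 6(S'(3) - Δ_3) = 36.
Solving: M_0 = 397/28, M_1 = -229/14, M_2 = 61/4, M_3 = -373/14, M_4 = 877/28.
On [2, 3], S(x) = 7 - 299/56·(x - 2) - 373/28·(x - 2)² + 541/56·(x - 2)³.
With (x - 2) = 1/4: S(9/4) = 17861/3584.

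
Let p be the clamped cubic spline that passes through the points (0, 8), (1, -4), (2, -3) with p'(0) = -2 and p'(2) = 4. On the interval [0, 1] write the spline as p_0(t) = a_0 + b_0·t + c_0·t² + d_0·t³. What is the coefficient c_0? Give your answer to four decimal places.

-23.2500

With σ_i denoting the second derivative at x_i, h_i = 1, 1, and Δ_i = (y_(i+1) − y_i)/h_i = -12, 1:
  1·σ_0 + 4·σ_1 + 1·σ_2 = 6(Δ_1 - Δ_0) = 78
Clamped end conditions give two more equations: 2h_0·σ_0 + h_0·σ_1 = 6(Δ_0 - p'(0)) = -60 and h_1·σ_1 + 2h_1·σ_2 = 6(p'(2) - Δ_1) = 18.
Forward elimination and back-substitution give σ_0 = -93/2, σ_1 = 33, σ_2 = -15/2.
On [0, 1], with p_0(t) = a_0 + b_0·t + c_0·t² + d_0·t³: c_0 = σ_0/2 = -93/4, d_0 = (σ_1 - σ_0)/(6h_0) = 53/4, b_0 = Δ_0 - h_0(2σ_0 + σ_1)/6 = -2.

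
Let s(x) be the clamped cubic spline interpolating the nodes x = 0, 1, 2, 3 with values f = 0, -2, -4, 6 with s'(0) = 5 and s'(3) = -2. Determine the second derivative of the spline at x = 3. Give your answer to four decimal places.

-51.8667

Let M_i = s''(x_i). Step sizes h_i = 1, 1, 1; slopes of the chords Δ_i = (y_(i+1) - y_i)/h_i = -2, -2, 10.
  1·M_0 + 4·M_1 + 1·M_2 = 6(Δ_1 - Δ_0) = 0
  1·M_1 + 4·M_2 + 1·M_3 = 6(Δ_2 - Δ_1) = 72
Clamped end conditions give two more equations: 2h_0·M_0 + h_0·M_1 = 6(Δ_0 - s'(0)) = -42 and h_2·M_2 + 2h_2·M_3 = 6(s'(3) - Δ_2) = -72.
Forward elimination and back-substitution give M_0 = -292/15, M_1 = -46/15, M_2 = 476/15, M_3 = -778/15.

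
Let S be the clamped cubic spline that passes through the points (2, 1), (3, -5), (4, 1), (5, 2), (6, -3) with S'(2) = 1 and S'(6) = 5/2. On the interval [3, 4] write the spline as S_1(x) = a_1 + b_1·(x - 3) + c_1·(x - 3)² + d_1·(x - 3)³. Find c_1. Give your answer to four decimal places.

14.9464

Write M_i for S''(x_i). With h_i = 1, 1, 1, 1 and divided differences Δ_i = -6, 6, 1, -5, the continuity of S' gives the tridiagonal system
  1·M_0 + 4·M_1 + 1·M_2 = 6(Δ_1 - Δ_0) = 72
  1·M_1 + 4·M_2 + 1·M_3 = 6(Δ_2 - Δ_1) = -30
  1·M_2 + 4·M_3 + 1·M_4 = 6(Δ_3 - Δ_2) = -36
Clamped end conditions give two more equations: 2h_0·M_0 + h_0·M_1 = 6(Δ_0 - S'(2)) = -42 and h_3·M_3 + 2h_3·M_4 = 6(S'(6) - Δ_3) = 45.
Hence M_0 = -2013/56, M_1 = 837/28, M_2 = -93/8, M_3 = -375/28, M_4 = 1635/56.
On [3, 4], with S_1(x) = a_1 + b_1·(x - 3) + c_1·(x - 3)² + d_1·(x - 3)³: c_1 = M_1/2 = 837/56, d_1 = (M_2 - M_1)/(6h_1) = -775/112, b_1 = Δ_1 - h_1(2M_1 + M_2)/6 = -227/112.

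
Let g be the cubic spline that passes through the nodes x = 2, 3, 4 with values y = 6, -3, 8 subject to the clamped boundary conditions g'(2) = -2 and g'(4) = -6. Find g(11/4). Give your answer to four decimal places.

-2.1797

With M_i denoting the second derivative at x_i, h_i = 1, 1, and Δ_i = (y_(i+1) − y_i)/h_i = -9, 11:
  1·M_0 + 4·M_1 + 1·M_2 = 6(Δ_1 - Δ_0) = 120
Clamped end conditions give two more equations: 2h_0·M_0 + h_0·M_1 = 6(Δ_0 - g'(2)) = -42 and h_1·M_1 + 2h_1·M_2 = 6(g'(4) - Δ_1) = -102.
Forward elimination and back-substitution give M_0 = -53, M_1 = 64, M_2 = -83.
On [2, 3], g(x) = 6 - 2·(x - 2) - 53/2·(x - 2)² + 39/2·(x - 2)³.
With (x - 2) = 3/4: g(11/4) = -279/128.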